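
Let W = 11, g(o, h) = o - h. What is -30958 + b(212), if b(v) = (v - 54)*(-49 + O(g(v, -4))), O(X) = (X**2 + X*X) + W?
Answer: 14706334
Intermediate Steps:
O(X) = 11 + 2*X**2 (O(X) = (X**2 + X*X) + 11 = (X**2 + X**2) + 11 = 2*X**2 + 11 = 11 + 2*X**2)
b(v) = (-54 + v)*(-38 + 2*(4 + v)**2) (b(v) = (v - 54)*(-49 + (11 + 2*(v - 1*(-4))**2)) = (-54 + v)*(-49 + (11 + 2*(v + 4)**2)) = (-54 + v)*(-49 + (11 + 2*(4 + v)**2)) = (-54 + v)*(-38 + 2*(4 + v)**2))
-30958 + b(212) = -30958 + (324 - 870*212 - 92*212**2 + 2*212**3) = -30958 + (324 - 184440 - 92*44944 + 2*9528128) = -30958 + (324 - 184440 - 4134848 + 19056256) = -30958 + 14737292 = 14706334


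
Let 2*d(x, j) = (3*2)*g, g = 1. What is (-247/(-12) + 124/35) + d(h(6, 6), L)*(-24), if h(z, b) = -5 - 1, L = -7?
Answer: -20107/420 ≈ -47.874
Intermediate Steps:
h(z, b) = -6
d(x, j) = 3 (d(x, j) = ((3*2)*1)/2 = (6*1)/2 = (½)*6 = 3)
(-247/(-12) + 124/35) + d(h(6, 6), L)*(-24) = (-247/(-12) + 124/35) + 3*(-24) = (-247*(-1/12) + 124*(1/35)) - 72 = (247/12 + 124/35) - 72 = 10133/420 - 72 = -20107/420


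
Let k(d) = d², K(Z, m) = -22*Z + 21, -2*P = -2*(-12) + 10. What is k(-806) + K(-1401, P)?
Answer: 680479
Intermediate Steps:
P = -17 (P = -(-2*(-12) + 10)/2 = -(24 + 10)/2 = -½*34 = -17)
K(Z, m) = 21 - 22*Z
k(-806) + K(-1401, P) = (-806)² + (21 - 22*(-1401)) = 649636 + (21 + 30822) = 649636 + 30843 = 680479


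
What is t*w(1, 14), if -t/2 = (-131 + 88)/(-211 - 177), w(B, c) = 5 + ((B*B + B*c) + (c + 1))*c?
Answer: -18275/194 ≈ -94.201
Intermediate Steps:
w(B, c) = 5 + c*(1 + c + B**2 + B*c) (w(B, c) = 5 + ((B**2 + B*c) + (1 + c))*c = 5 + (1 + c + B**2 + B*c)*c = 5 + c*(1 + c + B**2 + B*c))
t = -43/194 (t = -2*(-131 + 88)/(-211 - 177) = -(-86)/(-388) = -(-86)*(-1)/388 = -2*43/388 = -43/194 ≈ -0.22165)
t*w(1, 14) = -43*(5 + 14 + 14**2 + 1*14**2 + 14*1**2)/194 = -43*(5 + 14 + 196 + 1*196 + 14*1)/194 = -43*(5 + 14 + 196 + 196 + 14)/194 = -43/194*425 = -18275/194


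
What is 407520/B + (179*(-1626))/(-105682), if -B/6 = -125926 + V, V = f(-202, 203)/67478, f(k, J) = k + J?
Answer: 1478752955027589/449002374925307 ≈ 3.2934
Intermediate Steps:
f(k, J) = J + k
V = 1/67478 (V = (203 - 202)/67478 = 1*(1/67478) = 1/67478 ≈ 1.4820e-5)
B = 25491703881/33739 (B = -6*(-125926 + 1/67478) = -6*(-8497234627/67478) = 25491703881/33739 ≈ 7.5556e+5)
407520/B + (179*(-1626))/(-105682) = 407520/(25491703881/33739) + (179*(-1626))/(-105682) = 407520*(33739/25491703881) - 291054*(-1/105682) = 4583105760/8497234627 + 145527/52841 = 1478752955027589/449002374925307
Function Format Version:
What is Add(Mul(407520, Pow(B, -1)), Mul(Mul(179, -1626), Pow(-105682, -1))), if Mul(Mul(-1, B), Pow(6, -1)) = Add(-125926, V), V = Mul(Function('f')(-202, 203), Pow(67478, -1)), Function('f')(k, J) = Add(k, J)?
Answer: Rational(1478752955027589, 449002374925307) ≈ 3.2934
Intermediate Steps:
Function('f')(k, J) = Add(J, k)
V = Rational(1, 67478) (V = Mul(Add(203, -202), Pow(67478, -1)) = Mul(1, Rational(1, 67478)) = Rational(1, 67478) ≈ 1.4820e-5)
B = Rational(25491703881, 33739) (B = Mul(-6, Add(-125926, Rational(1, 67478))) = Mul(-6, Rational(-8497234627, 67478)) = Rational(25491703881, 33739) ≈ 7.5556e+5)
Add(Mul(407520, Pow(B, -1)), Mul(Mul(179, -1626), Pow(-105682, -1))) = Add(Mul(407520, Pow(Rational(25491703881, 33739), -1)), Mul(Mul(179, -1626), Pow(-105682, -1))) = Add(Mul(407520, Rational(33739, 25491703881)), Mul(-291054, Rational(-1, 105682))) = Add(Rational(4583105760, 8497234627), Rational(145527, 52841)) = Rational(1478752955027589, 449002374925307)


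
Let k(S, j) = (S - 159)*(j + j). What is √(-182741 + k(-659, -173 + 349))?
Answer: I*√470677 ≈ 686.06*I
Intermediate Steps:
k(S, j) = 2*j*(-159 + S) (k(S, j) = (-159 + S)*(2*j) = 2*j*(-159 + S))
√(-182741 + k(-659, -173 + 349)) = √(-182741 + 2*(-173 + 349)*(-159 - 659)) = √(-182741 + 2*176*(-818)) = √(-182741 - 287936) = √(-470677) = I*√470677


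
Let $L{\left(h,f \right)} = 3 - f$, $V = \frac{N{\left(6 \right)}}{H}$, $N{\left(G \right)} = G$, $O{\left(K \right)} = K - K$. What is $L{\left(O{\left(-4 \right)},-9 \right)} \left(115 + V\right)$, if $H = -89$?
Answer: $\frac{122748}{89} \approx 1379.2$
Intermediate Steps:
$O{\left(K \right)} = 0$
$V = - \frac{6}{89}$ ($V = \frac{6}{-89} = 6 \left(- \frac{1}{89}\right) = - \frac{6}{89} \approx -0.067416$)
$L{\left(O{\left(-4 \right)},-9 \right)} \left(115 + V\right) = \left(3 - -9\right) \left(115 - \frac{6}{89}\right) = \left(3 + 9\right) \frac{10229}{89} = 12 \cdot \frac{10229}{89} = \frac{122748}{89}$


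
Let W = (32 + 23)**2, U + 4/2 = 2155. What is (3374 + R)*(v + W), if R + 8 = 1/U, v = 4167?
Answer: 52120416808/2153 ≈ 2.4208e+7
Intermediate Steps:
U = 2153 (U = -2 + 2155 = 2153)
W = 3025 (W = 55**2 = 3025)
R = -17223/2153 (R = -8 + 1/2153 = -17223/2153 ≈ -7.9995)
(3374 + R)*(v + W) = (3374 - 17223/2153)*(4167 + 3025) = (7246999/2153)*7192 = 52120416808/2153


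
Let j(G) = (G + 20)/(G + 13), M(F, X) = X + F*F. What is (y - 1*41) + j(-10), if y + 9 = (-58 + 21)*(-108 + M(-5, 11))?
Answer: 7852/3 ≈ 2617.3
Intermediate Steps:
M(F, X) = X + F²
y = 2655 (y = -9 + (-58 + 21)*(-108 + (11 + (-5)²)) = -9 - 37*(-108 + (11 + 25)) = -9 - 37*(-108 + 36) = -9 - 37*(-72) = -9 + 2664 = 2655)
j(G) = (20 + G)/(13 + G)
(y - 1*41) + j(-10) = (2655 - 1*41) + (20 - 10)/(13 - 10) = (2655 - 41) + 10/3 = 2614 + (⅓)*10 = 2614 + 10/3 = 7852/3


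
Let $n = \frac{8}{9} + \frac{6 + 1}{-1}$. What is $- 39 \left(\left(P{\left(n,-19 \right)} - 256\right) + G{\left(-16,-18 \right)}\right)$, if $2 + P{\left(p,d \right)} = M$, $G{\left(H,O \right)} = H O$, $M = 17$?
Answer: $-1833$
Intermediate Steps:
$n = - \frac{55}{9}$ ($n = 8 \cdot \frac{1}{9} + 7 \left(-1\right) = \frac{8}{9} - 7 = - \frac{55}{9} \approx -6.1111$)
$P{\left(p,d \right)} = 15$ ($P{\left(p,d \right)} = -2 + 17 = 15$)
$- 39 \left(\left(P{\left(n,-19 \right)} - 256\right) + G{\left(-16,-18 \right)}\right) = - 39 \left(\left(15 - 256\right) - -288\right) = - 39 \left(-241 + 288\right) = \left(-39\right) 47 = -1833$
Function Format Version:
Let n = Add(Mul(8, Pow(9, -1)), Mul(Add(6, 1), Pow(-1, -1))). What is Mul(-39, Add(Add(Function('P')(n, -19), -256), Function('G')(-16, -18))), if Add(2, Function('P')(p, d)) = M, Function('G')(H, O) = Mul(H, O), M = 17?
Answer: -1833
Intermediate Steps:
n = Rational(-55, 9) (n = Add(Mul(8, Rational(1, 9)), Mul(7, -1)) = Add(Rational(8, 9), -7) = Rational(-55, 9) ≈ -6.1111)
Function('P')(p, d) = 15 (Function('P')(p, d) = Add(-2, 17) = 15)
Mul(-39, Add(Add(Function('P')(n, -19), -256), Function('G')(-16, -18))) = Mul(-39, Add(Add(15, -256), Mul(-16, -18))) = Mul(-39, Add(-241, 288)) = Mul(-39, 47) = -1833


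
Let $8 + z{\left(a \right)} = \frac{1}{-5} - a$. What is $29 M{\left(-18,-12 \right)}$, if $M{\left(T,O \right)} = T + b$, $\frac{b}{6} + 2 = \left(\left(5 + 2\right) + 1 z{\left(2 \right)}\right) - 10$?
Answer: $- \frac{15834}{5} \approx -3166.8$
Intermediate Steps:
$z{\left(a \right)} = - \frac{41}{5} - a$ ($z{\left(a \right)} = -8 - \left(\frac{1}{5} + a\right) = - \frac{41}{5} - a$)
$b = - \frac{456}{5}$ ($b = -12 + 6 \left(\left(\left(5 + 2\right) + 1 \left(- \frac{41}{5} - 2\right)\right) - 10\right) = -12 + 6 \left(\left(7 + 1 \left(- \frac{41}{5} - 2\right)\right) - 10\right) = -12 + 6 \left(\left(7 + 1 \left(- \frac{51}{5}\right)\right) - 10\right) = -12 + 6 \left(\left(7 - \frac{51}{5}\right) - 10\right) = -12 + 6 \left(- \frac{16}{5} - 10\right) = -12 + 6 \left(- \frac{66}{5}\right) = -12 - \frac{396}{5} = - \frac{456}{5} \approx -91.2$)
$M{\left(T,O \right)} = - \frac{456}{5} + T$ ($M{\left(T,O \right)} = T - \frac{456}{5} = - \frac{456}{5} + T$)
$29 M{\left(-18,-12 \right)} = 29 \left(- \frac{456}{5} - 18\right) = 29 \left(- \frac{546}{5}\right) = - \frac{15834}{5}$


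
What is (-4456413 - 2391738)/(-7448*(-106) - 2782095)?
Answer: 6848151/1992607 ≈ 3.4368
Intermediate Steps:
(-4456413 - 2391738)/(-7448*(-106) - 2782095) = -6848151/(789488 - 2782095) = -6848151/(-1992607) = -6848151*(-1/1992607) = 6848151/1992607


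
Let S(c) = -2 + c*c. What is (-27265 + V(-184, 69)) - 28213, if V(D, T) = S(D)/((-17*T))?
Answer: -65109548/1173 ≈ -55507.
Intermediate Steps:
S(c) = -2 + c**2
V(D, T) = -(-2 + D**2)/(17*T) (V(D, T) = (-2 + D**2)/((-17*T)) = (-2 + D**2)*(-1/(17*T)) = -(-2 + D**2)/(17*T))
(-27265 + V(-184, 69)) - 28213 = (-27265 + (1/17)*(2 - 1*(-184)**2)/69) - 28213 = (-27265 + (1/17)*(1/69)*(2 - 1*33856)) - 28213 = (-27265 + (1/17)*(1/69)*(2 - 33856)) - 28213 = (-27265 + (1/17)*(1/69)*(-33854)) - 28213 = (-27265 - 33854/1173) - 28213 = -32015699/1173 - 28213 = -65109548/1173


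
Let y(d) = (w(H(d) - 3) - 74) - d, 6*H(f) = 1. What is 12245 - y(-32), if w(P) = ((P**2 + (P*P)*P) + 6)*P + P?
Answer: 15895613/1296 ≈ 12265.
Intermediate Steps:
H(f) = 1/6 (H(f) = (1/6)*1 = 1/6)
w(P) = P + P*(6 + P**2 + P**3) (w(P) = ((P**2 + P**2*P) + 6)*P + P = ((P**2 + P**3) + 6)*P + P = (6 + P**2 + P**3)*P + P = P*(6 + P**2 + P**3) + P = P + P*(6 + P**2 + P**3))
y(d) = -67565/1296 - d (y(d) = ((1/6 - 3)*(7 + (1/6 - 3)**2 + (1/6 - 3)**3) - 74) - d = (-17*(7 + (-17/6)**2 + (-17/6)**3)/6 - 74) - d = (-17*(7 + 289/36 - 4913/216)/6 - 74) - d = (-17/6*(-1667/216) - 74) - d = (28339/1296 - 74) - d = -67565/1296 - d)
12245 - y(-32) = 12245 - (-67565/1296 - 1*(-32)) = 12245 - (-67565/1296 + 32) = 12245 - 1*(-26093/1296) = 12245 + 26093/1296 = 15895613/1296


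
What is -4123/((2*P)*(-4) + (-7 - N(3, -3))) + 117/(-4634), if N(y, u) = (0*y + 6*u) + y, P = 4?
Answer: 9551587/55608 ≈ 171.77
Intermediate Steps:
N(y, u) = y + 6*u (N(y, u) = (0 + 6*u) + y = 6*u + y = y + 6*u)
-4123/((2*P)*(-4) + (-7 - N(3, -3))) + 117/(-4634) = -4123/((2*4)*(-4) + (-7 - (3 + 6*(-3)))) + 117/(-4634) = -4123/(8*(-4) + (-7 - (3 - 18))) + 117*(-1/4634) = -4123/(-32 + (-7 - 1*(-15))) - 117/4634 = -4123/(-32 + (-7 + 15)) - 117/4634 = -4123/(-32 + 8) - 117/4634 = -4123/(-24) - 117/4634 = -4123*(-1/24) - 117/4634 = 4123/24 - 117/4634 = 9551587/55608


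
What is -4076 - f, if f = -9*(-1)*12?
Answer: -4184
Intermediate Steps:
f = 108 (f = 9*12 = 108)
-4076 - f = -4076 - 1*108 = -4076 - 108 = -4184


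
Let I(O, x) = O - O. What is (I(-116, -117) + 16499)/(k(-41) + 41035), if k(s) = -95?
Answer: 16499/40940 ≈ 0.40300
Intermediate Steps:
I(O, x) = 0
(I(-116, -117) + 16499)/(k(-41) + 41035) = (0 + 16499)/(-95 + 41035) = 16499/40940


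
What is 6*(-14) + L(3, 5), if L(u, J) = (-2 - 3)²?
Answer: -59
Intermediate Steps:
L(u, J) = 25 (L(u, J) = (-5)² = 25)
6*(-14) + L(3, 5) = 6*(-14) + 25 = -84 + 25 = -59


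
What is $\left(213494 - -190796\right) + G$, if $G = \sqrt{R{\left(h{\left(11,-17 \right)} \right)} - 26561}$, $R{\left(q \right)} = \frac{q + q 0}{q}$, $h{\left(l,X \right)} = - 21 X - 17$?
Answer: $404290 + 8 i \sqrt{415} \approx 4.0429 \cdot 10^{5} + 162.97 i$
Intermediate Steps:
$h{\left(l,X \right)} = -17 - 21 X$
$R{\left(q \right)} = 1$ ($R{\left(q \right)} = \frac{q + 0}{q} = \frac{q}{q} = 1$)
$G = 8 i \sqrt{415}$ ($G = \sqrt{1 - 26561} = \sqrt{-26560} = 8 i \sqrt{415} \approx 162.97 i$)
$\left(213494 - -190796\right) + G = \left(213494 - -190796\right) + 8 i \sqrt{415} = \left(213494 + 190796\right) + 8 i \sqrt{415} = 404290 + 8 i \sqrt{415}$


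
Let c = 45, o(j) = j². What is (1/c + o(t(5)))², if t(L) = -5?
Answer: 1267876/2025 ≈ 626.11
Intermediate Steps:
(1/c + o(t(5)))² = (1/45 + (-5)²)² = (1/45 + 25)² = (1126/45)² = 1267876/2025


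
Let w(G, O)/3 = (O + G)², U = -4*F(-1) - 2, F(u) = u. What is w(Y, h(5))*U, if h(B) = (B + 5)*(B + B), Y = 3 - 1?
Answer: 62424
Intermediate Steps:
Y = 2
h(B) = 2*B*(5 + B) (h(B) = (5 + B)*(2*B) = 2*B*(5 + B))
U = 2 (U = -4*(-1) - 2 = 4 - 2 = 2)
w(G, O) = 3*(G + O)² (w(G, O) = 3*(O + G)² = 3*(G + O)²)
w(Y, h(5))*U = (3*(2 + 2*5*(5 + 5))²)*2 = (3*(2 + 2*5*10)²)*2 = (3*(2 + 100)²)*2 = (3*102²)*2 = (3*10404)*2 = 31212*2 = 62424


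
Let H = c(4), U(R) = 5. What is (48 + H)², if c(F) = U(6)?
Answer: 2809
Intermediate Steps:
c(F) = 5
H = 5
(48 + H)² = (48 + 5)² = 53² = 2809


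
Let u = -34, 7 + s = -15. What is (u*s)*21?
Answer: 15708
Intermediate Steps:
s = -22 (s = -7 - 15 = -22)
(u*s)*21 = -34*(-22)*21 = 748*21 = 15708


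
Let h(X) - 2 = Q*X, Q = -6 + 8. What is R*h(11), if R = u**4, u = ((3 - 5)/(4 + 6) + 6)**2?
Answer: 12005913911064/390625 ≈ 3.0735e+7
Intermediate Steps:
u = 841/25 (u = (-2/10 + 6)**2 = (-2*1/10 + 6)**2 = (-1/5 + 6)**2 = (29/5)**2 = 841/25 ≈ 33.640)
R = 500246412961/390625 (R = (841/25)**4 = 500246412961/390625 ≈ 1.2806e+6)
Q = 2
h(X) = 2 + 2*X
R*h(11) = 500246412961*(2 + 2*11)/390625 = 500246412961*(2 + 22)/390625 = (500246412961/390625)*24 = 12005913911064/390625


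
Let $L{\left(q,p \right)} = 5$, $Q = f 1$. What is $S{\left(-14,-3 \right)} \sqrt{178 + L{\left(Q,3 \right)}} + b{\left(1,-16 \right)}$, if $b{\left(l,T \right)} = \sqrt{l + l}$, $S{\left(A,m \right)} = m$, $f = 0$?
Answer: $\sqrt{2} - 3 \sqrt{183} \approx -39.169$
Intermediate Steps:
$Q = 0$ ($Q = 0 \cdot 1 = 0$)
$b{\left(l,T \right)} = \sqrt{2} \sqrt{l}$ ($b{\left(l,T \right)} = \sqrt{2 l} = \sqrt{2} \sqrt{l}$)
$S{\left(-14,-3 \right)} \sqrt{178 + L{\left(Q,3 \right)}} + b{\left(1,-16 \right)} = - 3 \sqrt{178 + 5} + \sqrt{2} \sqrt{1} = - 3 \sqrt{183} + \sqrt{2} \cdot 1 = - 3 \sqrt{183} + \sqrt{2} = \sqrt{2} - 3 \sqrt{183}$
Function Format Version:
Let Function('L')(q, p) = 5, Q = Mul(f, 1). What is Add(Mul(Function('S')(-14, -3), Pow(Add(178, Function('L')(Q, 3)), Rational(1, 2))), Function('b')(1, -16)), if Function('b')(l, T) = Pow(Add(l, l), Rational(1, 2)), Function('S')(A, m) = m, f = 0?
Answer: Add(Pow(2, Rational(1, 2)), Mul(-3, Pow(183, Rational(1, 2)))) ≈ -39.169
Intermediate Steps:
Q = 0 (Q = Mul(0, 1) = 0)
Function('b')(l, T) = Mul(Pow(2, Rational(1, 2)), Pow(l, Rational(1, 2))) (Function('b')(l, T) = Pow(Mul(2, l), Rational(1, 2)) = Mul(Pow(2, Rational(1, 2)), Pow(l, Rational(1, 2))))
Add(Mul(Function('S')(-14, -3), Pow(Add(178, Function('L')(Q, 3)), Rational(1, 2))), Function('b')(1, -16)) = Add(Mul(-3, Pow(Add(178, 5), Rational(1, 2))), Mul(Pow(2, Rational(1, 2)), Pow(1, Rational(1, 2)))) = Add(Mul(-3, Pow(183, Rational(1, 2))), Mul(Pow(2, Rational(1, 2)), 1)) = Add(Mul(-3, Pow(183, Rational(1, 2))), Pow(2, Rational(1, 2))) = Add(Pow(2, Rational(1, 2)), Mul(-3, Pow(183, Rational(1, 2))))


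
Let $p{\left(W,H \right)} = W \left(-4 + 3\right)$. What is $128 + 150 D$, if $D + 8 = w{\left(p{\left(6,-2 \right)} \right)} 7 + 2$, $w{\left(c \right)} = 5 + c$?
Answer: $-1822$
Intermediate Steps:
$p{\left(W,H \right)} = - W$ ($p{\left(W,H \right)} = W \left(-1\right) = - W$)
$D = -13$ ($D = -8 + \left(\left(5 - 6\right) 7 + 2\right) = -8 + \left(\left(-1\right) 7 + 2\right) = -8 + \left(-7 + 2\right) = -8 - 5 = -13$)
$128 + 150 D = 128 + 150 \left(-13\right) = 128 - 1950 = -1822$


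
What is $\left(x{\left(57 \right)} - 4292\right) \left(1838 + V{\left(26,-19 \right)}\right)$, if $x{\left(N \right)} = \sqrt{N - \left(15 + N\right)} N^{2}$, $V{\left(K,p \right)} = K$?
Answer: $-8000288 + 6056136 i \sqrt{15} \approx -8.0003 \cdot 10^{6} + 2.3455 \cdot 10^{7} i$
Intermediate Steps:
$x{\left(N \right)} = i \sqrt{15} N^{2}$ ($x{\left(N \right)} = \sqrt{-15} N^{2} = i \sqrt{15} N^{2}$)
$\left(x{\left(57 \right)} - 4292\right) \left(1838 + V{\left(26,-19 \right)}\right) = \left(i \sqrt{15} \cdot 57^{2} - 4292\right) \left(1838 + 26\right) = \left(i \sqrt{15} \cdot 3249 - 4292\right) 1864 = \left(3249 i \sqrt{15} - 4292\right) 1864 = \left(-4292 + 3249 i \sqrt{15}\right) 1864 = -8000288 + 6056136 i \sqrt{15}$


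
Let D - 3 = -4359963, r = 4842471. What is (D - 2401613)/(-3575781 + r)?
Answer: -6761573/1266690 ≈ -5.3380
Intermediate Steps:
D = -4359960 (D = 3 - 4359963 = -4359960)
(D - 2401613)/(-3575781 + r) = (-4359960 - 2401613)/(-3575781 + 4842471) = -6761573/1266690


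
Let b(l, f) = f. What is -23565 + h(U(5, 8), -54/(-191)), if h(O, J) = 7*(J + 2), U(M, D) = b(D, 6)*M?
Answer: -4497863/191 ≈ -23549.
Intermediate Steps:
U(M, D) = 6*M
h(O, J) = 14 + 7*J (h(O, J) = 7*(2 + J) = 14 + 7*J)
-23565 + h(U(5, 8), -54/(-191)) = -23565 + (14 + 7*(-54/(-191))) = -23565 + (14 + 7*(-54*(-1/191))) = -23565 + (14 + 7*(54/191)) = -23565 + (14 + 378/191) = -23565 + 3052/191 = -4497863/191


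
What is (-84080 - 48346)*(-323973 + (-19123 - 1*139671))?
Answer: 63930902742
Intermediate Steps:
(-84080 - 48346)*(-323973 + (-19123 - 1*139671)) = -132426*(-323973 + (-19123 - 139671)) = -132426*(-323973 - 158794) = -132426*(-482767) = 63930902742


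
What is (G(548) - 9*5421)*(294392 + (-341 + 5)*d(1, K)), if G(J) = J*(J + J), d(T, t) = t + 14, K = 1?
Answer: 159669931288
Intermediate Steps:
d(T, t) = 14 + t
G(J) = 2*J**2 (G(J) = J*(2*J) = 2*J**2)
(G(548) - 9*5421)*(294392 + (-341 + 5)*d(1, K)) = (2*548**2 - 9*5421)*(294392 + (-341 + 5)*(14 + 1)) = (2*300304 - 48789)*(294392 - 336*15) = (600608 - 48789)*(294392 - 5040) = 551819*289352 = 159669931288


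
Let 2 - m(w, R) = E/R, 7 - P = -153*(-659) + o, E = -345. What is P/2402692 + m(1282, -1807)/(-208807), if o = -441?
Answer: -37882281400519/906569927558308 ≈ -0.041786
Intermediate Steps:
P = -100379 (P = 7 - (-153*(-659) - 441) = 7 - (100827 - 441) = 7 - 1*100386 = 7 - 100386 = -100379)
m(w, R) = 2 + 345/R (m(w, R) = 2 - (-345)/R = 2 + 345/R)
P/2402692 + m(1282, -1807)/(-208807) = -100379/2402692 + (2 + 345/(-1807))/(-208807) = -100379*1/2402692 + (2 + 345*(-1/1807))*(-1/208807) = -100379/2402692 + (2 - 345/1807)*(-1/208807) = -100379/2402692 + (3269/1807)*(-1/208807) = -100379/2402692 - 3269/377314249 = -37882281400519/906569927558308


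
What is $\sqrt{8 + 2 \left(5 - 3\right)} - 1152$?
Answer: $-1152 + 2 \sqrt{3} \approx -1148.5$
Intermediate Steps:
$\sqrt{8 + 2 \left(5 - 3\right)} - 1152 = \sqrt{8 + 2 \cdot 2} - 1152 = \sqrt{8 + 4} - 1152 = \sqrt{12} - 1152 = 2 \sqrt{3} - 1152 = -1152 + 2 \sqrt{3}$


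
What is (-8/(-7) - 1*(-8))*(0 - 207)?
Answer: -13248/7 ≈ -1892.6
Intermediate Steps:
(-8/(-7) - 1*(-8))*(0 - 207) = (-8*(-⅐) + 8)*(-207) = (8/7 + 8)*(-207) = (64/7)*(-207) = -13248/7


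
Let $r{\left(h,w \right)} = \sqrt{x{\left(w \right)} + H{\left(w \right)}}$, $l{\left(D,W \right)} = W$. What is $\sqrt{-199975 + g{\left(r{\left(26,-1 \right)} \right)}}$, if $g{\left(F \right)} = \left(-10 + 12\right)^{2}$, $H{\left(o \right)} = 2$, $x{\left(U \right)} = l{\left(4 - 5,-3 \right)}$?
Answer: $3 i \sqrt{22219} \approx 447.18 i$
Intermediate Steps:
$x{\left(U \right)} = -3$
$r{\left(h,w \right)} = i$ ($r{\left(h,w \right)} = \sqrt{-3 + 2} = \sqrt{-1} = i$)
$g{\left(F \right)} = 4$ ($g{\left(F \right)} = 2^{2} = 4$)
$\sqrt{-199975 + g{\left(r{\left(26,-1 \right)} \right)}} = \sqrt{-199975 + 4} = \sqrt{-199971} = 3 i \sqrt{22219}$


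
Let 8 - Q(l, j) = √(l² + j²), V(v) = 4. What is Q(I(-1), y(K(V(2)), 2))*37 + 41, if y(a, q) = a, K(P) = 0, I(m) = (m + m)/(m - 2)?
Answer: 937/3 ≈ 312.33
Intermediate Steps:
I(m) = 2*m/(-2 + m) (I(m) = (2*m)/(-2 + m) = 2*m/(-2 + m))
Q(l, j) = 8 - √(j² + l²) (Q(l, j) = 8 - √(l² + j²) = 8 - √(j² + l²))
Q(I(-1), y(K(V(2)), 2))*37 + 41 = (8 - √(0² + (2*(-1)/(-2 - 1))²))*37 + 41 = (8 - √(0 + (2*(-1)/(-3))²))*37 + 41 = (8 - √(0 + (2*(-1)*(-⅓))²))*37 + 41 = (8 - √(0 + (⅔)²))*37 + 41 = (8 - √(0 + 4/9))*37 + 41 = (8 - √(4/9))*37 + 41 = (8 - 1*⅔)*37 + 41 = (8 - ⅔)*37 + 41 = (22/3)*37 + 41 = 814/3 + 41 = 937/3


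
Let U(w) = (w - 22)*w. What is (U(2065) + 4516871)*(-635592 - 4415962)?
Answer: -44128688524964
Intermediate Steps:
U(w) = w*(-22 + w) (U(w) = (-22 + w)*w = w*(-22 + w))
(U(2065) + 4516871)*(-635592 - 4415962) = (2065*(-22 + 2065) + 4516871)*(-635592 - 4415962) = (2065*2043 + 4516871)*(-5051554) = (4218795 + 4516871)*(-5051554) = 8735666*(-5051554) = -44128688524964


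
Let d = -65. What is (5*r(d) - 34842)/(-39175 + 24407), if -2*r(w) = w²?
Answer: 1279/416 ≈ 3.0745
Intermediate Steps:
r(w) = -w²/2
(5*r(d) - 34842)/(-39175 + 24407) = (5*(-½*(-65)²) - 34842)/(-39175 + 24407) = (5*(-½*4225) - 34842)/(-14768) = (5*(-4225/2) - 34842)*(-1/14768) = (-21125/2 - 34842)*(-1/14768) = -90809/2*(-1/14768) = 1279/416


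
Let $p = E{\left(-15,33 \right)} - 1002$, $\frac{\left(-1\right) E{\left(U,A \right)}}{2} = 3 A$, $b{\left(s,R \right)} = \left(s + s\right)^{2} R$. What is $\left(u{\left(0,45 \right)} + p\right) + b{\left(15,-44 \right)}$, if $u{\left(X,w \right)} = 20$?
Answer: $-40780$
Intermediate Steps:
$b{\left(s,R \right)} = 4 R s^{2}$ ($b{\left(s,R \right)} = \left(2 s\right)^{2} R = 4 s^{2} R = 4 R s^{2}$)
$E{\left(U,A \right)} = - 6 A$ ($E{\left(U,A \right)} = - 2 \cdot 3 A = - 6 A$)
$p = -1200$ ($p = \left(-6\right) 33 - 1002 = -198 - 1002 = -1200$)
$\left(u{\left(0,45 \right)} + p\right) + b{\left(15,-44 \right)} = \left(20 - 1200\right) + 4 \left(-44\right) 15^{2} = -1180 + 4 \left(-44\right) 225 = -1180 - 39600 = -40780$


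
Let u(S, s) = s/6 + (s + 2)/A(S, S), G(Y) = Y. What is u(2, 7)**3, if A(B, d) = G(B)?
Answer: 4913/27 ≈ 181.96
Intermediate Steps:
A(B, d) = B
u(S, s) = s/6 + (2 + s)/S (u(S, s) = s/6 + (s + 2)/S = s*(1/6) + (2 + s)/S = s/6 + (2 + s)/S)
u(2, 7)**3 = ((2 + 7 + (1/6)*2*7)/2)**3 = ((2 + 7 + 7/3)/2)**3 = ((1/2)*(34/3))**3 = (17/3)**3 = 4913/27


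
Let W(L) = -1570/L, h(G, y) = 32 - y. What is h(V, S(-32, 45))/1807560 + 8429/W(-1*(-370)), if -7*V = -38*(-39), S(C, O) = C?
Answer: -70466143729/35473365 ≈ -1986.5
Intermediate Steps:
V = -1482/7 (V = -(-38)*(-39)/7 = -⅐*1482 = -1482/7 ≈ -211.71)
h(V, S(-32, 45))/1807560 + 8429/W(-1*(-370)) = (32 - 1*(-32))/1807560 + 8429/((-1570/((-1*(-370))))) = (32 + 32)*(1/1807560) + 8429/((-1570/370)) = 64*(1/1807560) + 8429/((-1570*1/370)) = 8/225945 + 8429/(-157/37) = 8/225945 + 8429*(-37/157) = 8/225945 - 311873/157 = -70466143729/35473365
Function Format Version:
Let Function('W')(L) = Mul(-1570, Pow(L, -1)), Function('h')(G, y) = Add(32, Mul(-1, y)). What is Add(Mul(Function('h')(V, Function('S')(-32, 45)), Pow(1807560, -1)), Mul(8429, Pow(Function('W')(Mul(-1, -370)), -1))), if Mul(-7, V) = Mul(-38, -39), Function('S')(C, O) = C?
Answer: Rational(-70466143729, 35473365) ≈ -1986.5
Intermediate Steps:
V = Rational(-1482, 7) (V = Mul(Rational(-1, 7), Mul(-38, -39)) = Mul(Rational(-1, 7), 1482) = Rational(-1482, 7) ≈ -211.71)
Add(Mul(Function('h')(V, Function('S')(-32, 45)), Pow(1807560, -1)), Mul(8429, Pow(Function('W')(Mul(-1, -370)), -1))) = Add(Mul(Add(32, Mul(-1, -32)), Pow(1807560, -1)), Mul(8429, Pow(Mul(-1570, Pow(Mul(-1, -370), -1)), -1))) = Add(Mul(Add(32, 32), Rational(1, 1807560)), Mul(8429, Pow(Mul(-1570, Pow(370, -1)), -1))) = Add(Mul(64, Rational(1, 1807560)), Mul(8429, Pow(Mul(-1570, Rational(1, 370)), -1))) = Add(Rational(8, 225945), Mul(8429, Pow(Rational(-157, 37), -1))) = Add(Rational(8, 225945), Mul(8429, Rational(-37, 157))) = Add(Rational(8, 225945), Rational(-311873, 157)) = Rational(-70466143729, 35473365)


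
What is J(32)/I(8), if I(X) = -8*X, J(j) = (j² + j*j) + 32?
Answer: -65/2 ≈ -32.500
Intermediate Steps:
J(j) = 32 + 2*j² (J(j) = (j² + j²) + 32 = 2*j² + 32 = 32 + 2*j²)
J(32)/I(8) = (32 + 2*32²)/((-8*8)) = (32 + 2*1024)/(-64) = (32 + 2048)*(-1/64) = 2080*(-1/64) = -65/2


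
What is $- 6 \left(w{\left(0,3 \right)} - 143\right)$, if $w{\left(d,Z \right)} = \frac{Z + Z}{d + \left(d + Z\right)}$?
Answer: $846$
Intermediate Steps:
$w{\left(d,Z \right)} = \frac{2 Z}{Z + 2 d}$ ($w{\left(d,Z \right)} = \frac{2 Z}{d + \left(Z + d\right)} = \frac{2 Z}{Z + 2 d}$)
$- 6 \left(w{\left(0,3 \right)} - 143\right) = - 6 \left(2 \cdot 3 \frac{1}{3 + 2 \cdot 0} - 143\right) = - 6 \left(2 \cdot 3 \frac{1}{3 + 0} - 143\right) = - 6 \left(2 \cdot 3 \cdot \frac{1}{3} - 143\right) = - 6 \left(2 - 143\right) = \left(-6\right) \left(-141\right) = 846$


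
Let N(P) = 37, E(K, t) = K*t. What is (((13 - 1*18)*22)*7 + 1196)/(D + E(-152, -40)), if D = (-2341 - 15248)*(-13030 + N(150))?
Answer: 426/228539957 ≈ 1.8640e-6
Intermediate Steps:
D = 228533877 (D = (-2341 - 15248)*(-13030 + 37) = -17589*(-12993) = 228533877)
(((13 - 1*18)*22)*7 + 1196)/(D + E(-152, -40)) = (((13 - 1*18)*22)*7 + 1196)/(228533877 - 152*(-40)) = (((13 - 18)*22)*7 + 1196)/(228533877 + 6080) = (-5*22*7 + 1196)/228539957 = (-110*7 + 1196)*(1/228539957) = (-770 + 1196)*(1/228539957) = 426*(1/228539957) = 426/228539957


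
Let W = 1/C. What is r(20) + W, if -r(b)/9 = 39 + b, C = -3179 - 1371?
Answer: -2416051/4550 ≈ -531.00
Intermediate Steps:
C = -4550
r(b) = -351 - 9*b (r(b) = -9*(39 + b) = -351 - 9*b)
W = -1/4550 (W = 1/(-4550) = -1/4550 ≈ -0.00021978)
r(20) + W = (-351 - 9*20) - 1/4550 = (-351 - 180) - 1/4550 = -531 - 1/4550 = -2416051/4550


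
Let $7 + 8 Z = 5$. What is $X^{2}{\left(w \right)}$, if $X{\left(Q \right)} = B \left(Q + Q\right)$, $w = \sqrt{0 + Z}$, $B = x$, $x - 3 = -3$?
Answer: $0$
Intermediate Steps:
$Z = - \frac{1}{4}$ ($Z = - \frac{7}{8} + \frac{1}{8} \cdot 5 = - \frac{7}{8} + \frac{5}{8} = - \frac{1}{4} \approx -0.25$)
$x = 0$ ($x = 3 - 3 = 0$)
$B = 0$
$w = \frac{i}{2}$ ($w = \sqrt{0 - \frac{1}{4}} = \sqrt{- \frac{1}{4}} = \frac{i}{2} \approx 0.5 i$)
$X{\left(Q \right)} = 0$ ($X{\left(Q \right)} = 0 \left(Q + Q\right) = 0 \cdot 2 Q = 0$)
$X^{2}{\left(w \right)} = 0^{2} = 0$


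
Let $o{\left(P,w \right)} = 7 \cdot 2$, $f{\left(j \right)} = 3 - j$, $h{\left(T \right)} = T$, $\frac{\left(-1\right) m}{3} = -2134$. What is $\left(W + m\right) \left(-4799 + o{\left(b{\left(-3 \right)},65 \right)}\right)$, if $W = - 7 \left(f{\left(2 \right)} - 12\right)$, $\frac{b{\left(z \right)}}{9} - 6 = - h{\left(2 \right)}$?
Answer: $-31002015$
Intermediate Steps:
$m = 6402$ ($m = \left(-3\right) \left(-2134\right) = 6402$)
$b{\left(z \right)} = 36$ ($b{\left(z \right)} = 54 + 9 \left(\left(-1\right) 2\right) = 54 + 9 \left(-2\right) = 54 - 18 = 36$)
$W = 77$ ($W = - 7 \left(\left(3 - 2\right) - 12\right) = - 7 \left(1 - 12\right) = \left(-7\right) \left(-11\right) = 77$)
$o{\left(P,w \right)} = 14$
$\left(W + m\right) \left(-4799 + o{\left(b{\left(-3 \right)},65 \right)}\right) = \left(77 + 6402\right) \left(-4799 + 14\right) = 6479 \left(-4785\right) = -31002015$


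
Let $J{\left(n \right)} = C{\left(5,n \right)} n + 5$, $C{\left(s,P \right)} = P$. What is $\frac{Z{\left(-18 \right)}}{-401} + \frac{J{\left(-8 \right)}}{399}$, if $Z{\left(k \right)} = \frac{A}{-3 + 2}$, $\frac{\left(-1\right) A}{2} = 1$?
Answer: $\frac{8957}{53333} \approx 0.16794$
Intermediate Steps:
$A = -2$ ($A = \left(-2\right) 1 = -2$)
$J{\left(n \right)} = 5 + n^{2}$ ($J{\left(n \right)} = n n + 5 = n^{2} + 5 = 5 + n^{2}$)
$Z{\left(k \right)} = 2$ ($Z{\left(k \right)} = - \frac{2}{-3 + 2} = - \frac{2}{-1} = \left(-2\right) \left(-1\right) = 2$)
$\frac{Z{\left(-18 \right)}}{-401} + \frac{J{\left(-8 \right)}}{399} = \frac{2}{-401} + \frac{5 + \left(-8\right)^{2}}{399} = 2 \left(- \frac{1}{401}\right) + \left(5 + 64\right) \frac{1}{399} = - \frac{2}{401} + 69 \cdot \frac{1}{399} = - \frac{2}{401} + \frac{23}{133} = \frac{8957}{53333}$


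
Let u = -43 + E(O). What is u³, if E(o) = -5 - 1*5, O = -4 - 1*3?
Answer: -148877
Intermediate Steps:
O = -7 (O = -4 - 3 = -7)
E(o) = -10 (E(o) = -5 - 5 = -10)
u = -53 (u = -43 - 10 = -53)
u³ = (-53)³ = -148877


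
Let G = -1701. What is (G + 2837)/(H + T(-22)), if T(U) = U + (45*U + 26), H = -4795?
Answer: -1136/5781 ≈ -0.19651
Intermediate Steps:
T(U) = 26 + 46*U (T(U) = U + (26 + 45*U) = 26 + 46*U)
(G + 2837)/(H + T(-22)) = (-1701 + 2837)/(-4795 + (26 + 46*(-22))) = 1136/(-4795 + (26 - 1012)) = 1136/(-4795 - 986) = 1136/(-5781) = 1136*(-1/5781) = -1136/5781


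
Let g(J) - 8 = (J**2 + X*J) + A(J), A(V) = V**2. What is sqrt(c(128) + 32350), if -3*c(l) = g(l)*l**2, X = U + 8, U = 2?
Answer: I*sqrt(185958818) ≈ 13637.0*I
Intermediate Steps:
X = 10 (X = 2 + 8 = 10)
g(J) = 8 + 2*J**2 + 10*J (g(J) = 8 + ((J**2 + 10*J) + J**2) = 8 + (2*J**2 + 10*J) = 8 + 2*J**2 + 10*J)
c(l) = -l**2*(8 + 2*l**2 + 10*l)/3 (c(l) = -(8 + 2*l**2 + 10*l)*l**2/3 = -l**2*(8 + 2*l**2 + 10*l)/3)
sqrt(c(128) + 32350) = sqrt((2/3)*128**2*(-4 - 1*128**2 - 5*128) + 32350) = sqrt((2/3)*16384*(-4 - 1*16384 - 640) + 32350) = sqrt((2/3)*16384*(-4 - 16384 - 640) + 32350) = sqrt((2/3)*16384*(-17028) + 32350) = sqrt(-185991168 + 32350) = sqrt(-185958818) = I*sqrt(185958818)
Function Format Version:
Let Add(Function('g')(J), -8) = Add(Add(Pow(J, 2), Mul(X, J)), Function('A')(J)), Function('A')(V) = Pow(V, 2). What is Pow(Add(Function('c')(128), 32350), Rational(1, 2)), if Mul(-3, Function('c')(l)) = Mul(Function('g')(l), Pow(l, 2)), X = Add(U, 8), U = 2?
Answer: Mul(I, Pow(185958818, Rational(1, 2))) ≈ Mul(13637., I)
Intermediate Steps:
X = 10 (X = Add(2, 8) = 10)
Function('g')(J) = Add(8, Mul(2, Pow(J, 2)), Mul(10, J)) (Function('g')(J) = Add(8, Add(Add(Pow(J, 2), Mul(10, J)), Pow(J, 2))) = Add(8, Add(Mul(2, Pow(J, 2)), Mul(10, J))) = Add(8, Mul(2, Pow(J, 2)), Mul(10, J)))
Function('c')(l) = Mul(Rational(-1, 3), Pow(l, 2), Add(8, Mul(2, Pow(l, 2)), Mul(10, l))) (Function('c')(l) = Mul(Rational(-1, 3), Mul(Add(8, Mul(2, Pow(l, 2)), Mul(10, l)), Pow(l, 2))) = Mul(Rational(-1, 3), Mul(Pow(l, 2), Add(8, Mul(2, Pow(l, 2)), Mul(10, l)))) = Mul(Rational(-1, 3), Pow(l, 2), Add(8, Mul(2, Pow(l, 2)), Mul(10, l))))
Pow(Add(Function('c')(128), 32350), Rational(1, 2)) = Pow(Add(Mul(Rational(2, 3), Pow(128, 2), Add(-4, Mul(-1, Pow(128, 2)), Mul(-5, 128))), 32350), Rational(1, 2)) = Pow(Add(Mul(Rational(2, 3), 16384, Add(-4, Mul(-1, 16384), -640)), 32350), Rational(1, 2)) = Pow(Add(Mul(Rational(2, 3), 16384, Add(-4, -16384, -640)), 32350), Rational(1, 2)) = Pow(Add(Mul(Rational(2, 3), 16384, -17028), 32350), Rational(1, 2)) = Pow(Add(-185991168, 32350), Rational(1, 2)) = Pow(-185958818, Rational(1, 2)) = Mul(I, Pow(185958818, Rational(1, 2)))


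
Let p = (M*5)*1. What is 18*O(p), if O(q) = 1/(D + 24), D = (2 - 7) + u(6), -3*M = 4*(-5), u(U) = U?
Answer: 18/25 ≈ 0.72000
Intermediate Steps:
M = 20/3 (M = -4*(-5)/3 = -⅓*(-20) = 20/3 ≈ 6.6667)
D = 1 (D = (2 - 7) + 6 = -5 + 6 = 1)
p = 100/3 (p = ((20/3)*5)*1 = (100/3)*1 = 100/3 ≈ 33.333)
O(q) = 1/25 (O(q) = 1/(1 + 24) = 1/25)
18*O(p) = 18*(1/25) = 18/25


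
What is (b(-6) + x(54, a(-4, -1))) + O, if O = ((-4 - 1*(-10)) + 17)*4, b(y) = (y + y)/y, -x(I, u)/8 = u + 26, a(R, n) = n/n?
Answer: -122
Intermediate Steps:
a(R, n) = 1
x(I, u) = -208 - 8*u (x(I, u) = -8*(u + 26) = -8*(26 + u) = -208 - 8*u)
b(y) = 2 (b(y) = (2*y)/y = 2)
O = 92 (O = ((-4 + 10) + 17)*4 = (6 + 17)*4 = 23*4 = 92)
(b(-6) + x(54, a(-4, -1))) + O = (2 + (-208 - 8*1)) + 92 = (2 + (-208 - 8)) + 92 = (2 - 216) + 92 = -214 + 92 = -122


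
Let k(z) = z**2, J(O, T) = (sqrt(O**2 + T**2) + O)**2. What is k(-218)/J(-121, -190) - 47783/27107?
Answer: 2744496377747/4415764183750 + 1437601*sqrt(50741)/162901250 ≈ 2.6094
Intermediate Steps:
J(O, T) = (O + sqrt(O**2 + T**2))**2
k(-218)/J(-121, -190) - 47783/27107 = (-218)**2/((-121 + sqrt((-121)**2 + (-190)**2))**2) - 47783/27107 = 47524/((-121 + sqrt(14641 + 36100))**2) - 47783*1/27107 = 47524/((-121 + sqrt(50741))**2) - 47783/27107 = 47524/(-121 + sqrt(50741))**2 - 47783/27107 = -47783/27107 + 47524/(-121 + sqrt(50741))**2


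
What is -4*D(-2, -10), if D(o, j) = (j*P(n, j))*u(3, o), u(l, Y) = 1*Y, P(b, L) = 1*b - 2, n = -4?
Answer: 480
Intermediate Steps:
P(b, L) = -2 + b (P(b, L) = b - 2 = -2 + b)
u(l, Y) = Y
D(o, j) = -6*j*o (D(o, j) = (j*(-2 - 4))*o = (j*(-6))*o = (-6*j)*o = -6*j*o)
-4*D(-2, -10) = -(-24)*(-10)*(-2) = -4*(-120) = 480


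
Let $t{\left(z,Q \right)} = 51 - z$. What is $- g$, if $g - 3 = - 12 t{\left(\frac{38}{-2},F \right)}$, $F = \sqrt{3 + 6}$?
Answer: $837$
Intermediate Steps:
$F = 3$ ($F = \sqrt{9} = 3$)
$g = -837$ ($g = 3 - 12 \left(51 - \frac{38}{-2}\right) = 3 - 12 \left(51 - 38 \left(- \frac{1}{2}\right)\right) = 3 - 12 \left(51 - -19\right) = 3 - 12 \left(51 + 19\right) = 3 - 840 = -837$)
$- g = \left(-1\right) \left(-837\right) = 837$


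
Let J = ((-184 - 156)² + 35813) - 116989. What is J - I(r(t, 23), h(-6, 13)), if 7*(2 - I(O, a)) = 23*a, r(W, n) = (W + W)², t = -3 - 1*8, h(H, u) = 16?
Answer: 241322/7 ≈ 34475.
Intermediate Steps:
t = -11 (t = -3 - 8 = -11)
J = 34424 (J = ((-340)² + 35813) - 116989 = (115600 + 35813) - 116989 = 151413 - 116989 = 34424)
r(W, n) = 4*W² (r(W, n) = (2*W)² = 4*W²)
I(O, a) = 2 - 23*a/7
J - I(r(t, 23), h(-6, 13)) = 34424 - (2 - 23/7*16) = 34424 - (2 - 368/7) = 34424 - 1*(-354/7) = 34424 + 354/7 = 241322/7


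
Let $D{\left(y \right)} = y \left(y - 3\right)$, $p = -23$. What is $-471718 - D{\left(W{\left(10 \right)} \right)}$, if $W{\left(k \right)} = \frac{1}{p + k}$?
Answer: $- \frac{79720382}{169} \approx -4.7172 \cdot 10^{5}$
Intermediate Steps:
$W{\left(k \right)} = \frac{1}{-23 + k}$
$D{\left(y \right)} = y \left(-3 + y\right)$
$-471718 - D{\left(W{\left(10 \right)} \right)} = -471718 - \frac{-3 + \frac{1}{-23 + 10}}{-23 + 10} = -471718 - \frac{-3 + \frac{1}{-13}}{-13} = -471718 - - \frac{-3 - \frac{1}{13}}{13} = -471718 - \left(- \frac{1}{13}\right) \left(- \frac{40}{13}\right) = -471718 - \frac{40}{169} = - \frac{79720382}{169}$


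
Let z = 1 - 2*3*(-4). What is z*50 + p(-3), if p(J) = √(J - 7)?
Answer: 1250 + I*√10 ≈ 1250.0 + 3.1623*I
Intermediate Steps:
z = 25 (z = 1 - 6*(-4) = 1 + 24 = 25)
p(J) = √(-7 + J)
z*50 + p(-3) = 25*50 + √(-7 - 3) = 1250 + √(-10) = 1250 + I*√10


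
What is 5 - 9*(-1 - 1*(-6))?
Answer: -40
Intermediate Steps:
5 - 9*(-1 - 1*(-6)) = 5 - 9*(-1 + 6) = 5 - 9*5 = 5 - 45 = -40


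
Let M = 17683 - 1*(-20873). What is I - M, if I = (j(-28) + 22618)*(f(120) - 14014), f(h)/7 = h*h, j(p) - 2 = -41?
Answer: 1959502538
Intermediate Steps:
j(p) = -39 (j(p) = 2 - 41 = -39)
f(h) = 7*h² (f(h) = 7*(h*h) = 7*h²)
I = 1959541094 (I = (-39 + 22618)*(7*120² - 14014) = 22579*(7*14400 - 14014) = 22579*(100800 - 14014) = 22579*86786 = 1959541094)
M = 38556 (M = 17683 + 20873 = 38556)
I - M = 1959541094 - 1*38556 = 1959541094 - 38556 = 1959502538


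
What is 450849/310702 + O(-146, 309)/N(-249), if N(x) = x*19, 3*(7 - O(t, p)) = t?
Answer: 906716089/629970498 ≈ 1.4393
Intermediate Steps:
O(t, p) = 7 - t/3
N(x) = 19*x
450849/310702 + O(-146, 309)/N(-249) = 450849/310702 + (7 - ⅓*(-146))/((19*(-249))) = 450849*(1/310702) + (7 + 146/3)/(-4731) = 64407/44386 + (167/3)*(-1/4731) = 64407/44386 - 167/14193 = 906716089/629970498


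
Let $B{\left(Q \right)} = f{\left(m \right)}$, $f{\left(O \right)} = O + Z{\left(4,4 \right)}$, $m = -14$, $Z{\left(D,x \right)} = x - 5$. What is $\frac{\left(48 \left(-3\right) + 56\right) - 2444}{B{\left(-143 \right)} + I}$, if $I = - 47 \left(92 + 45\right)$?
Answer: $\frac{1266}{3227} \approx 0.39231$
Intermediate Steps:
$Z{\left(D,x \right)} = -5 + x$ ($Z{\left(D,x \right)} = x - 5 = -5 + x$)
$f{\left(O \right)} = -1 + O$ ($f{\left(O \right)} = O + \left(-5 + 4\right) = O - 1 = -1 + O$)
$I = -6439$ ($I = \left(-47\right) 137 = -6439$)
$B{\left(Q \right)} = -15$ ($B{\left(Q \right)} = -1 - 14 = -15$)
$\frac{\left(48 \left(-3\right) + 56\right) - 2444}{B{\left(-143 \right)} + I} = \frac{\left(48 \left(-3\right) + 56\right) - 2444}{-15 - 6439} = \frac{\left(-144 + 56\right) - 2444}{-6454} = \left(-88 - 2444\right) \left(- \frac{1}{6454}\right) = \left(-2532\right) \left(- \frac{1}{6454}\right) = \frac{1266}{3227}$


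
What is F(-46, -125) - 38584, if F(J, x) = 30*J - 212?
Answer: -40176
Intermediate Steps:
F(J, x) = -212 + 30*J
F(-46, -125) - 38584 = (-212 + 30*(-46)) - 38584 = (-212 - 1380) - 38584 = -1592 - 38584 = -40176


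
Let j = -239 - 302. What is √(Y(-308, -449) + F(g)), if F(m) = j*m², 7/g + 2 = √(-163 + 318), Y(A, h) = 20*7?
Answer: √(-1022791 - 106036*√155)/151 ≈ 10.137*I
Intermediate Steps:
j = -541
Y(A, h) = 140
g = 7/(-2 + √155) (g = 7/(-2 + √(-163 + 318)) = 7/(-2 + √155) ≈ 0.66986)
F(m) = -541*m²
√(Y(-308, -449) + F(g)) = √(140 - 541*(14/151 + 7*√155/151)²)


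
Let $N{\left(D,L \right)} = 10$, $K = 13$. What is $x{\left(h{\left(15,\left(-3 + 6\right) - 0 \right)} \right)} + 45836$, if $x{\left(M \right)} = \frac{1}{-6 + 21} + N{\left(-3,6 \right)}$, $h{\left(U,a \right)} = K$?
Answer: $\frac{687691}{15} \approx 45846.0$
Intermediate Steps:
$h{\left(U,a \right)} = 13$
$x{\left(M \right)} = \frac{151}{15}$ ($x{\left(M \right)} = \frac{1}{-6 + 21} + 10 = \frac{1}{15} + 10 = \frac{151}{15}$)
$x{\left(h{\left(15,\left(-3 + 6\right) - 0 \right)} \right)} + 45836 = \frac{151}{15} + 45836 = \frac{687691}{15}$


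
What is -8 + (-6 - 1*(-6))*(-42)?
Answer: -8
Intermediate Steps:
-8 + (-6 - 1*(-6))*(-42) = -8 + (-6 + 6)*(-42) = -8 + 0*(-42) = -8 + 0 = -8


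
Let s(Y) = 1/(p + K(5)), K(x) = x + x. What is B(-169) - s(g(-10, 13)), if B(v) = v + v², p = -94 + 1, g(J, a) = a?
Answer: 2356537/83 ≈ 28392.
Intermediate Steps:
K(x) = 2*x
p = -93
s(Y) = -1/83 (s(Y) = 1/(-93 + 2*5) = 1/(-93 + 10) = 1/(-83) = -1/83)
B(-169) - s(g(-10, 13)) = -169*(1 - 169) - 1*(-1/83) = -169*(-168) + 1/83 = 28392 + 1/83 = 2356537/83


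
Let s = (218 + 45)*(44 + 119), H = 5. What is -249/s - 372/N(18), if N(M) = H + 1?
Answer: -2658127/42869 ≈ -62.006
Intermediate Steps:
N(M) = 6 (N(M) = 5 + 1 = 6)
s = 42869 (s = 263*163 = 42869)
-249/s - 372/N(18) = -249/42869 - 372/6 = -249*1/42869 - 372*1/6 = -249/42869 - 62 = -2658127/42869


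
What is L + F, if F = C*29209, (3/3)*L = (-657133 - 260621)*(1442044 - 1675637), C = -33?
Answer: 214379946225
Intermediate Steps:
L = 214380910122 (L = (-657133 - 260621)*(1442044 - 1675637) = -917754*(-233593) = 214380910122)
F = -963897 (F = -33*29209 = -963897)
L + F = 214380910122 - 963897 = 214379946225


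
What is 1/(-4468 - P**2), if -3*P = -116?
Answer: -9/53668 ≈ -0.00016770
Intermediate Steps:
P = 116/3 (P = -1/3*(-116) = 116/3 ≈ 38.667)
1/(-4468 - P**2) = 1/(-4468 - (116/3)**2) = 1/(-4468 - 1*13456/9) = 1/(-4468 - 13456/9) = 1/(-53668/9) = -9/53668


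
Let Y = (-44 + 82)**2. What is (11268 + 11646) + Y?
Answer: 24358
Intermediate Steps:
Y = 1444 (Y = 38**2 = 1444)
(11268 + 11646) + Y = (11268 + 11646) + 1444 = 22914 + 1444 = 24358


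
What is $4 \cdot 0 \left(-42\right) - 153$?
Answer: $-153$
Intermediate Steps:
$4 \cdot 0 \left(-42\right) - 153 = 0 \left(-42\right) - 153 = 0 - 153 = -153$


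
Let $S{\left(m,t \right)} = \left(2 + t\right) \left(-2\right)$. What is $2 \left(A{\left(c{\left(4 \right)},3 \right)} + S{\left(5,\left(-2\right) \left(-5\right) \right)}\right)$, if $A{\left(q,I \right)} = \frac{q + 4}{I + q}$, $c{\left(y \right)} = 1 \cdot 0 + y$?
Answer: $- \frac{320}{7} \approx -45.714$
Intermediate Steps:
$S{\left(m,t \right)} = -4 - 2 t$
$c{\left(y \right)} = y$ ($c{\left(y \right)} = 0 + y = y$)
$A{\left(q,I \right)} = \frac{4 + q}{I + q}$
$2 \left(A{\left(c{\left(4 \right)},3 \right)} + S{\left(5,\left(-2\right) \left(-5\right) \right)}\right) = 2 \left(\frac{4 + 4}{3 + 4} - \left(4 + 2 \left(\left(-2\right) \left(-5\right)\right)\right)\right) = 2 \left(\frac{1}{7} \cdot 8 - 24\right) = 2 \left(\frac{8}{7} - 24\right) = 2 \left(- \frac{160}{7}\right) = - \frac{320}{7}$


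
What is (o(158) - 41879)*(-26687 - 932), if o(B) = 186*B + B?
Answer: 340625127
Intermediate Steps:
o(B) = 187*B
(o(158) - 41879)*(-26687 - 932) = (187*158 - 41879)*(-26687 - 932) = (29546 - 41879)*(-27619) = -12333*(-27619) = 340625127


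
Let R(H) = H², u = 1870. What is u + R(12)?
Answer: 2014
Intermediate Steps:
u + R(12) = 1870 + 12² = 1870 + 144 = 2014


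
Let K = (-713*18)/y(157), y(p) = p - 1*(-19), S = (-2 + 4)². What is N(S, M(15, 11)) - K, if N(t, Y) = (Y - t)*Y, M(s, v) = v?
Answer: 13193/88 ≈ 149.92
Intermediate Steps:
S = 4 (S = 2² = 4)
y(p) = 19 + p (y(p) = p + 19 = 19 + p)
N(t, Y) = Y*(Y - t)
K = -6417/88 (K = (-713*18)/(19 + 157) = -12834/176 = -12834*1/176 = -6417/88 ≈ -72.920)
N(S, M(15, 11)) - K = 11*(11 - 1*4) - 1*(-6417/88) = 11*(11 - 4) + 6417/88 = 11*7 + 6417/88 = 77 + 6417/88 = 13193/88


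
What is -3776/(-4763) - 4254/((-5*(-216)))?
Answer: -2697287/857340 ≈ -3.1461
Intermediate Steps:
-3776/(-4763) - 4254/((-5*(-216))) = -3776*(-1/4763) - 4254/1080 = 3776/4763 - 4254*1/1080 = 3776/4763 - 709/180 = -2697287/857340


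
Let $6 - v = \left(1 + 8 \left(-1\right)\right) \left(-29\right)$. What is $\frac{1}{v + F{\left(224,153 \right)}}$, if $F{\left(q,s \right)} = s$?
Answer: $- \frac{1}{44} \approx -0.022727$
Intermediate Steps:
$v = -197$ ($v = 6 - \left(1 + 8 \left(-1\right)\right) \left(-29\right) = 6 - \left(1 - 8\right) \left(-29\right) = 6 - \left(-7\right) \left(-29\right) = 6 - 203 = -197$)
$\frac{1}{v + F{\left(224,153 \right)}} = \frac{1}{-197 + 153} = \frac{1}{-44} = - \frac{1}{44}$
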